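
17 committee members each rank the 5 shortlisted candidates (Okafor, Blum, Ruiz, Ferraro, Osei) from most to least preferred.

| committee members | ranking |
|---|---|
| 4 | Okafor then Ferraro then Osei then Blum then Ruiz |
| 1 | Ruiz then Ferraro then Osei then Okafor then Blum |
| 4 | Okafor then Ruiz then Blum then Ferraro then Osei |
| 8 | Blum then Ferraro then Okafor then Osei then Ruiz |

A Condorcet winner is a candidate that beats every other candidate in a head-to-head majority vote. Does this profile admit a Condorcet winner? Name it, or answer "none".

none

Pairwise majorities:
Okafor vs Blum: Okafor wins 9–8.
Okafor–Ruiz: Okafor 16–1.
Okafor vs Ferraro: Ferraro, 9–8.
Okafor–Osei: Okafor 16–1.
Blum–Ruiz: Blum 12–5.
Blum vs Ferraro: Blum, 12–5.
Blum–Osei: Blum 12–5.
Ruiz vs Ferraro: Ferraro, 12–5.
Ruiz vs Osei: Osei wins 12–5.
Ferraro vs Osei: Ferraro, 17–0.
No candidate is unbeaten: Okafor loses to Ferraro; Blum loses to Okafor; Ruiz loses to Okafor; Ferraro loses to Blum; Osei loses to Okafor. In particular Okafor → Blum → Ferraro → Okafor is a majority cycle — no Condorcet winner exists.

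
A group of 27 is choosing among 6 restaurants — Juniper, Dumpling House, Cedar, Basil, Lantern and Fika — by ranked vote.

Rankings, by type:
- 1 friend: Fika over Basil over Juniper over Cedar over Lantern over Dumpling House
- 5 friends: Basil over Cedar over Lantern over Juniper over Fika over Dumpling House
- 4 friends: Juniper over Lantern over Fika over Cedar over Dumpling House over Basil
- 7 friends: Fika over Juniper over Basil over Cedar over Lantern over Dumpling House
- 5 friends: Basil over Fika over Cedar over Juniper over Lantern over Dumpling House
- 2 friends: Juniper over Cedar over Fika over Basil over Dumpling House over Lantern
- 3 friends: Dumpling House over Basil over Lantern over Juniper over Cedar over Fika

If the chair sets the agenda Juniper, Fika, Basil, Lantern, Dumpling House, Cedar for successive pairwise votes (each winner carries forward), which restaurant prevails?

Round 1: Juniper vs Fika — 14–13, Juniper advances.
Round 2: Juniper vs Basil — 13–14, Basil advances.
Round 3: Basil vs Lantern — 23–4, Basil advances.
Round 4: Basil vs Dumpling House — 20–7, Basil advances.
Round 5: Basil vs Cedar — 21–6, Basil advances.
The agenda winner is Basil.

Basil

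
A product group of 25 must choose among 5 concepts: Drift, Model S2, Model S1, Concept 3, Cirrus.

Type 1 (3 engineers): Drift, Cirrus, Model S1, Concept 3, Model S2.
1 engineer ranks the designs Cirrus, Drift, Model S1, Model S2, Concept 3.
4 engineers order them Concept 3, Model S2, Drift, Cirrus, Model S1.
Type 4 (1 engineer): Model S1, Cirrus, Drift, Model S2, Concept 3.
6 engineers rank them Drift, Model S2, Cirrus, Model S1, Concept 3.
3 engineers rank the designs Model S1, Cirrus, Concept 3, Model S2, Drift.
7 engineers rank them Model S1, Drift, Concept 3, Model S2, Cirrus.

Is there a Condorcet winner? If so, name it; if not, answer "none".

Drift

Pairwise majorities:
Drift vs Model S2: Drift, 18–7.
Drift vs Model S1: Drift, 14–11.
Drift–Concept 3: Drift 18–7.
Drift–Cirrus: Drift 20–5.
Model S2–Model S1: Model S1 15–10.
Model S2–Concept 3: Concept 3 17–8.
Model S2 vs Cirrus: Model S2 wins 17–8.
Model S1 vs Concept 3: Model S1, 21–4.
Model S1 vs Cirrus: Cirrus wins 14–11.
Concept 3–Cirrus: Cirrus 14–11.
Drift defeats every rival head-to-head and is the Condorcet winner.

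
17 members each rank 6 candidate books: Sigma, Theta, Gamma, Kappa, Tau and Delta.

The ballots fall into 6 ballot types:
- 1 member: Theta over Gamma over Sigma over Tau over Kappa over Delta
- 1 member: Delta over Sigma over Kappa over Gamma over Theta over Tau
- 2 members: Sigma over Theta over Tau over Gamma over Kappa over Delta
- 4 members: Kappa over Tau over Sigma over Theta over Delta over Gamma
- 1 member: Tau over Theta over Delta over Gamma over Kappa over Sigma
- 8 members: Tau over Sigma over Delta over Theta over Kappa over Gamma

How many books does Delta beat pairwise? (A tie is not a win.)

Delta against each rival (17 members):
Delta vs Sigma: Delta is ranked higher on 1+1 = 2 ballots, Sigma on 15. Sigma wins 15–2.
Delta vs Theta: Delta is ranked higher on 1+8 = 9 ballots, Theta on 8. Delta wins 9–8.
Delta vs Gamma: Delta, 14–3.
Delta vs Kappa: 10 to 7, Delta.
Delta vs Tau: 1 for Delta, 16 for Tau — Tau by 16–1.
Delta beats Theta, Gamma, Kappa; loses to Sigma, Tau — 3 pairwise wins.

3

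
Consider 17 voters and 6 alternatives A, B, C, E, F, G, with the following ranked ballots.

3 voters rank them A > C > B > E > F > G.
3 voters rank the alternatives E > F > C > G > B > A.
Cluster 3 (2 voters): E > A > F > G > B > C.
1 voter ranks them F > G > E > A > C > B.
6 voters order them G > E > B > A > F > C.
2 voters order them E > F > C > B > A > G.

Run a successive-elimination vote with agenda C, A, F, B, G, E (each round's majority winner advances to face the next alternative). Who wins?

E

Round 1: C vs A — 5–12, A advances.
Round 2: A vs F — 11–6, A advances.
Round 3: A vs B — 6–11, B advances.
Round 4: B vs G — 5–12, G advances.
Round 5: G vs E — 7–10, E advances.
The agenda winner is E.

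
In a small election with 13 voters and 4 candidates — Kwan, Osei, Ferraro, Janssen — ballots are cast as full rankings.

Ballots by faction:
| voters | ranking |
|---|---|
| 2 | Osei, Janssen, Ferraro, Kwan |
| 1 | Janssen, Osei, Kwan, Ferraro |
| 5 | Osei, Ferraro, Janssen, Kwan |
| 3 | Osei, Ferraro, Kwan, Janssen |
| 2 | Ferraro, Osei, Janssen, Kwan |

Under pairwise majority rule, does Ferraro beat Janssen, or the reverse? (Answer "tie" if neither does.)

Ferraro

Ballots ranking Ferraro above Janssen: 5 + 3 + 2 = 10.
Ballots ranking Janssen above Ferraro: 13 − 10 = 3.
Ferraro wins the head-to-head 10–3.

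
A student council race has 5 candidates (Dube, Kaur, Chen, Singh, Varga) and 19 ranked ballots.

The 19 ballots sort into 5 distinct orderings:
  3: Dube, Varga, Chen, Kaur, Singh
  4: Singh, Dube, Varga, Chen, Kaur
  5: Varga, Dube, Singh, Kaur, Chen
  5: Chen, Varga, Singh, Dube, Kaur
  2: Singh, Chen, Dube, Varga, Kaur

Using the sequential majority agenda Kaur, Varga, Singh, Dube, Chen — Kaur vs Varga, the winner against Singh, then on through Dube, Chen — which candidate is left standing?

Varga

Round 1: Kaur vs Varga — 0–19, Varga advances.
Round 2: Varga vs Singh — 13–6, Varga advances.
Round 3: Varga vs Dube — 10–9, Varga advances.
Round 4: Varga vs Chen — 12–7, Varga advances.
Varga survives the agenda.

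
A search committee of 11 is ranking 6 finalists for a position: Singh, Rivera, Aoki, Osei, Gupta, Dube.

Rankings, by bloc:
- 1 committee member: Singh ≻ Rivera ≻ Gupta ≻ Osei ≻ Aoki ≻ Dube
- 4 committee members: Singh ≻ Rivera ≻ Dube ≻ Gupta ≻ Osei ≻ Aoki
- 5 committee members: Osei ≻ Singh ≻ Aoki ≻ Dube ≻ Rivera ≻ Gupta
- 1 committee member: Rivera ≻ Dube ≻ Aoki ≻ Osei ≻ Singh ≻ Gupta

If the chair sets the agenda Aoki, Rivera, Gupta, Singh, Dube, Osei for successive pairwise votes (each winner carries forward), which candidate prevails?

Round 1: Aoki vs Rivera — 5–6, Rivera advances.
Round 2: Rivera vs Gupta — 11–0, Rivera advances.
Round 3: Rivera vs Singh — 1–10, Singh advances.
Round 4: Singh vs Dube — 10–1, Singh advances.
Round 5: Singh vs Osei — 5–6, Osei advances.
Osei survives the agenda.

Osei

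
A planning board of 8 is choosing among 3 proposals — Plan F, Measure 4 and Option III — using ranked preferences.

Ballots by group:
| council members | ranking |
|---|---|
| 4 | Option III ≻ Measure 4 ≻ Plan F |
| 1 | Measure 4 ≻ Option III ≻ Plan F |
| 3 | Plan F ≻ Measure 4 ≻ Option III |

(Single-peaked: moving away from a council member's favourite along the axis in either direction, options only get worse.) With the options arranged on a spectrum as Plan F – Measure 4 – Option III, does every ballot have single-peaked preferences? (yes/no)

Axis positions: Plan F=1, Measure 4=2, Option III=3.
Group 1 (peak Option III at position 3): ranking walks positions 3-2-1, expanding outward from the peak — single-peaked.
Group 2 (peak Measure 4 at position 2): ranking walks positions 2-3-1, expanding outward from the peak — single-peaked.
Group 3 (peak Plan F at position 1): ranking walks positions 1-2-3, expanding outward from the peak — single-peaked.
Every ranking is single-peaked on this axis.

yes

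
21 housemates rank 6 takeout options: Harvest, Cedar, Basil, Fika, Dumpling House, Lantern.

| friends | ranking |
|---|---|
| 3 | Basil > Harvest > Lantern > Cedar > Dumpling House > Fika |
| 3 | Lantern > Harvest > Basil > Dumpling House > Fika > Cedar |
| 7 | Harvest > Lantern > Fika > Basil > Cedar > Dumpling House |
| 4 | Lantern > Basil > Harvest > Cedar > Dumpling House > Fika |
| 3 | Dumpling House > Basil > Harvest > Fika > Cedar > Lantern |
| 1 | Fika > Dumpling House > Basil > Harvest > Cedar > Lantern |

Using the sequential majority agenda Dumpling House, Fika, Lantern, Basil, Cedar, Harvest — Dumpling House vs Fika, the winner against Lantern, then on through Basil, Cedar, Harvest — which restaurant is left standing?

Harvest

Round 1: Dumpling House vs Fika — 13–8, Dumpling House advances.
Round 2: Dumpling House vs Lantern — 4–17, Lantern advances.
Round 3: Lantern vs Basil — 14–7, Lantern advances.
Round 4: Lantern vs Cedar — 17–4, Lantern advances.
Round 5: Lantern vs Harvest — 7–14, Harvest advances.
Harvest survives the agenda.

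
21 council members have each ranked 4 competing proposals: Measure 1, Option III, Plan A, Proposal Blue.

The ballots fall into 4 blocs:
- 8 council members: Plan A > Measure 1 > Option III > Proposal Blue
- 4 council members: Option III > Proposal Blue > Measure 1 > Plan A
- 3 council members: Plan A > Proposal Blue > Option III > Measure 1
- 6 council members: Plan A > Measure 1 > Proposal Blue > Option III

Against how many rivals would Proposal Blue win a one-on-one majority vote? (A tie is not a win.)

0

Proposal Blue against each rival (21 council members):
Proposal Blue vs Measure 1: 7 to 14, Measure 1.
Proposal Blue–Option III: Option III 12–9.
Proposal Blue–Plan A: Plan A 17–4.
Proposal Blue beats no one; loses to Measure 1, Option III, Plan A — 0 pairwise wins.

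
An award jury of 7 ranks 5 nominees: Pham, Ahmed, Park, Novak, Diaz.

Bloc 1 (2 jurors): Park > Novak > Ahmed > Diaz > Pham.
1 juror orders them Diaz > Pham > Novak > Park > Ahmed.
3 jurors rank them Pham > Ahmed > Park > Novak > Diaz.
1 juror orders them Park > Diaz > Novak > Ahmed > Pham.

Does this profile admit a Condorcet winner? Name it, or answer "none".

Check each pair by majority over 7 ballots:
Pham vs Ahmed: Pham, 4–3.
Pham–Park: Pham 4–3.
Pham vs Novak: Pham wins 4–3.
Pham–Diaz: Diaz 4–3.
Ahmed vs Park: Park, 4–3.
Ahmed–Novak: Novak 4–3.
Ahmed–Diaz: Ahmed 5–2.
Park vs Novak: Park, 6–1.
Park vs Diaz: Park, 6–1.
Novak vs Diaz: Novak wins 5–2.
No nominee is unbeaten: Pham loses to Diaz; Ahmed loses to Pham; Park loses to Pham; Novak loses to Pham; Diaz loses to Ahmed. In particular Pham > Ahmed > Diaz > Pham is a majority cycle — no Condorcet winner exists.

none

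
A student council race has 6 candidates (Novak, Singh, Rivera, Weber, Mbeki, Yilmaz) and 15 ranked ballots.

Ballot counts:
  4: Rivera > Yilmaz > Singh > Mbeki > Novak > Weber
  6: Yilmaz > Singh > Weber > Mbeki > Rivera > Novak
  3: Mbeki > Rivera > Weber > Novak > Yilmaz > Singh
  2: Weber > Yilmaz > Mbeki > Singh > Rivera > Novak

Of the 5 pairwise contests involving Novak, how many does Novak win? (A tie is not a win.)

Novak against each rival (15 voters):
Novak–Singh: Singh 12–3.
Novak vs Rivera: Novak is ranked higher on 0 ballots, Rivera on 15. Rivera wins 15–0.
Novak vs Weber: Novak is ranked higher on 4 ballots, Weber on 11. Weber wins 11–4.
Novak vs Mbeki: 0 for Novak, 15 for Mbeki — Mbeki by 15–0.
Novak vs Yilmaz: 3 for Novak, 12 for Yilmaz — Yilmaz by 12–3.
Novak beats no one; loses to Singh, Rivera, Weber, Mbeki, Yilmaz — 0 pairwise wins.

0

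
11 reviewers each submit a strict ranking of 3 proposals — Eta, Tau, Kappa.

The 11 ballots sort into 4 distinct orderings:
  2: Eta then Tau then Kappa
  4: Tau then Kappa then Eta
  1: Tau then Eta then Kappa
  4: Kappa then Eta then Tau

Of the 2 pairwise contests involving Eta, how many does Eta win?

Eta against each rival (11 reviewers):
Eta vs Tau: Eta is ranked higher on 2+4 = 6 ballots, Tau on 5. Eta wins 6–5.
Eta–Kappa: Kappa 8–3.
Eta beats Tau; loses to Kappa — 1 pairwise win.

1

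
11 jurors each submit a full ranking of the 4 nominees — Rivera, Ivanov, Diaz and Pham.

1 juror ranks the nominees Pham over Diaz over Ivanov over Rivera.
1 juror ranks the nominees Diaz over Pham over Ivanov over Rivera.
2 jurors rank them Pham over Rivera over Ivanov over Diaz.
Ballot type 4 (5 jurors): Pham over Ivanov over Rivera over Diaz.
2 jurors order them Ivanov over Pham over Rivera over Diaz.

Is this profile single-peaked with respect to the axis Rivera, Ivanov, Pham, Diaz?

Axis positions: Rivera=1, Ivanov=2, Pham=3, Diaz=4.
Ballot type 1 (peak Pham at position 3): ranking walks positions 3-4-2-1, expanding outward from the peak — single-peaked.
Ballot type 2 (peak Diaz at position 4): ranking walks positions 4-3-2-1, expanding outward from the peak — single-peaked.
Ballot type 3: ranking walks positions 3-1-2-4; Rivera is ranked above Ivanov even though Ivanov lies between Rivera and the peak Pham on the axis — preferences dip and rise again. Not single-peaked.
Ballot type 4 (peak Pham at position 3): ranking walks positions 3-2-1-4, expanding outward from the peak — single-peaked.
Ballot type 5 (peak Ivanov at position 2): ranking walks positions 2-3-1-4, expanding outward from the peak — single-peaked.
Ballot type 3 violates single-peakedness, so the profile is not single-peaked on this axis.

no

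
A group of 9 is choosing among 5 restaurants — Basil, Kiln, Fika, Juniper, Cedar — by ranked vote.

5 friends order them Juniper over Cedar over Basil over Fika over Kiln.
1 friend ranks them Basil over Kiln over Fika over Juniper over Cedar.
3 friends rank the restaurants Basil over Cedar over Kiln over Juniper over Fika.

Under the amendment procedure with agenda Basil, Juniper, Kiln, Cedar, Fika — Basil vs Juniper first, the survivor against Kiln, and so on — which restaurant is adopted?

Juniper

Round 1: Basil vs Juniper — 4–5, Juniper advances.
Round 2: Juniper vs Kiln — 5–4, Juniper advances.
Round 3: Juniper vs Cedar — 6–3, Juniper advances.
Round 4: Juniper vs Fika — 8–1, Juniper advances.
The agenda winner is Juniper.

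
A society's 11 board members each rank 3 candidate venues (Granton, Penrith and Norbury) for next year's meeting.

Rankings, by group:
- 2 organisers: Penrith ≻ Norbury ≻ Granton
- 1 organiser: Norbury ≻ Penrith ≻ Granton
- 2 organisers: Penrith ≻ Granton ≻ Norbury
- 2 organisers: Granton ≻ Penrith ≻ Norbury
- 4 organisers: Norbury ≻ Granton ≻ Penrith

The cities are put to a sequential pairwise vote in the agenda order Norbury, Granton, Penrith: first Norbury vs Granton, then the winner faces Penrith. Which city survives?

Penrith

Round 1: Norbury vs Granton — 7–4, Norbury advances.
Round 2: Norbury vs Penrith — 5–6, Penrith advances.
Penrith survives the agenda.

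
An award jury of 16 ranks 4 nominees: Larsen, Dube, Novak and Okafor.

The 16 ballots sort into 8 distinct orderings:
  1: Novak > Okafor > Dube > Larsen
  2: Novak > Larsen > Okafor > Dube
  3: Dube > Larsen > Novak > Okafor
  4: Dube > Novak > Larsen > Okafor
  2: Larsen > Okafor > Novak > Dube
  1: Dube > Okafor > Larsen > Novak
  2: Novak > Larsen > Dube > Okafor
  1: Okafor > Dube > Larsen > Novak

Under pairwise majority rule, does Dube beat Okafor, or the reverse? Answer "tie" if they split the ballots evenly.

Dube

Ballots ranking Dube above Okafor: 3 + 4 + 1 + 2 = 10.
Ballots ranking Okafor above Dube: 16 − 10 = 6.
Dube wins the head-to-head 10–6.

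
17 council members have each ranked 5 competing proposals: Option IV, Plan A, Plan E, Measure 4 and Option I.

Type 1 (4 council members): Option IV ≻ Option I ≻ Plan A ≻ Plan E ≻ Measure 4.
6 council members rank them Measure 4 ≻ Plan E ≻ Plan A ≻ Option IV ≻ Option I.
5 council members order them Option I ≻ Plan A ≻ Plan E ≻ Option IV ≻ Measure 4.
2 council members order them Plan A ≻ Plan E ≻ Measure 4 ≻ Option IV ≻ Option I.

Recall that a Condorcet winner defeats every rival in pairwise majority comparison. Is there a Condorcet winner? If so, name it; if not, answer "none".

none

Pairwise majorities:
Option IV vs Plan A: Plan A, 13–4.
Option IV–Plan E: Plan E 13–4.
Option IV vs Measure 4: Option IV, 9–8.
Option IV vs Option I: Option IV wins 12–5.
Plan A vs Plan E: Plan A wins 11–6.
Plan A–Measure 4: Plan A 11–6.
Plan A vs Option I: Option I wins 9–8.
Plan E vs Measure 4: Plan E wins 11–6.
Plan E–Option I: Option I 9–8.
Measure 4–Option I: Option I 9–8.
Each option drops at least one matchup (Option IV loses to Plan A; Plan A loses to Option I; Plan E loses to Plan A; Measure 4 loses to Option IV; Option I loses to Option IV); the cycle Option IV → Option I → Plan A → Option IV rules out a Condorcet winner.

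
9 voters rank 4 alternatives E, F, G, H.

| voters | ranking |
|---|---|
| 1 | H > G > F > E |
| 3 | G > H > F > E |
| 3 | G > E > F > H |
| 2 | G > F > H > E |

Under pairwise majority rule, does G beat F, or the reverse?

G

Ballots ranking G above F: 1 + 3 + 3 + 2 = 9.
Ballots ranking F above G: 9 − 9 = 0.
G wins the head-to-head 9–0.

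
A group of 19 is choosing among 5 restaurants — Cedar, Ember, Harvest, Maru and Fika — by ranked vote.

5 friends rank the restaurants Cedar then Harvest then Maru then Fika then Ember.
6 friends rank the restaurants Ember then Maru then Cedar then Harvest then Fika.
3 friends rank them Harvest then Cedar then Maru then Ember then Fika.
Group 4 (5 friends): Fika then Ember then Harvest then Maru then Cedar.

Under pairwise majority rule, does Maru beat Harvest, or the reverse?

Harvest

Ballots ranking Maru above Harvest: 6.
Ballots ranking Harvest above Maru: 19 − 6 = 13.
Harvest wins the head-to-head 13–6.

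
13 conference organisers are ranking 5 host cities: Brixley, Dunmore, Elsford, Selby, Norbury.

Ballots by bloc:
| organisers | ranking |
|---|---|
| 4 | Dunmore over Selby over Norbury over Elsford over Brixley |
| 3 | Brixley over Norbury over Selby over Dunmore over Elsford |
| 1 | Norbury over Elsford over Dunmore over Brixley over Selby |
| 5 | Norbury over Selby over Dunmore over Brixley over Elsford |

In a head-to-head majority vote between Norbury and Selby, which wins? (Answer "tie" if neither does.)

Ballots ranking Norbury above Selby: 3 + 1 + 5 = 9.
Ballots ranking Selby above Norbury: 13 − 9 = 4.
Norbury wins the head-to-head 9–4.

Norbury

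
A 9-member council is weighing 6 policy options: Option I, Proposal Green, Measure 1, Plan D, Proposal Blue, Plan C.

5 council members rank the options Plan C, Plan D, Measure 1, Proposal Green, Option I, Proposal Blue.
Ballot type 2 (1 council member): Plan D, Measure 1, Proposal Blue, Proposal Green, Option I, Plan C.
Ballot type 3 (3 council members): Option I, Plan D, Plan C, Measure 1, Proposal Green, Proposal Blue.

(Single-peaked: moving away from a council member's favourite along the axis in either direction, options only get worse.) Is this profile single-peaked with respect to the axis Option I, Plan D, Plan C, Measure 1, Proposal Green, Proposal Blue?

Axis positions: Option I=1, Plan D=2, Plan C=3, Measure 1=4, Proposal Green=5, Proposal Blue=6.
Ballot type 1 (peak Plan C at position 3): ranking walks positions 3-2-4-5-1-6, expanding outward from the peak — single-peaked.
Ballot type 2: ranking walks positions 2-4-6-5-1-3; Measure 1 is ranked above Plan C even though Plan C lies between Measure 1 and the peak Plan D on the axis — preferences dip and rise again. Not single-peaked.
Ballot type 3 (peak Option I at position 1): ranking walks positions 1-2-3-4-5-6, expanding outward from the peak — single-peaked.
Ballot type 2 violates single-peakedness, so the profile is not single-peaked on this axis.

no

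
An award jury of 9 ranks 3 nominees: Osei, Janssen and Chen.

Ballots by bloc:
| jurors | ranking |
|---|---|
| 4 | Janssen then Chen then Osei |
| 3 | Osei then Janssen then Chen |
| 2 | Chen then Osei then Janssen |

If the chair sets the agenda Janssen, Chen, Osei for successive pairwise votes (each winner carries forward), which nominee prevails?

Round 1: Janssen vs Chen — 7–2, Janssen advances.
Round 2: Janssen vs Osei — 4–5, Osei advances.
Osei survives the agenda.

Osei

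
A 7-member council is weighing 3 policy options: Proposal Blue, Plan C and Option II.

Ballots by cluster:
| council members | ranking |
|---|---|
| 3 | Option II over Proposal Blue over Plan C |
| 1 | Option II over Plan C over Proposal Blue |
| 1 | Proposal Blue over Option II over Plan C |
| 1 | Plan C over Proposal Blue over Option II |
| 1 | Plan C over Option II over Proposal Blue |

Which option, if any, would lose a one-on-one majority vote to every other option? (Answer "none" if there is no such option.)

Plan C

Head-to-head results (7 council members):
Proposal Blue vs Plan C: 4 to 3, Proposal Blue.
Proposal Blue–Option II: Option II 5–2.
Plan C vs Option II: 1+1 = 2 for Plan C, 5 for Option II — Option II by 5–2.
Plan C is beaten in every head-to-head and is the Condorcet loser.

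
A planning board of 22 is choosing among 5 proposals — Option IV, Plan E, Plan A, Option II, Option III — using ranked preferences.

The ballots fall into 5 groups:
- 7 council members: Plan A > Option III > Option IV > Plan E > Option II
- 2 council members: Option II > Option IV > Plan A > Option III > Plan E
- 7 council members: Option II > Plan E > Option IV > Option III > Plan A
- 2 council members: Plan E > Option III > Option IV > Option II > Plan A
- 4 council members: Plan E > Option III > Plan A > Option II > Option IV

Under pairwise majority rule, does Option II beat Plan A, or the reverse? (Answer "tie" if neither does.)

Ballots ranking Option II above Plan A: 2 + 7 + 2 = 11.
Ballots ranking Plan A above Option II: 22 − 11 = 11.
11–11: the pair ties.

tie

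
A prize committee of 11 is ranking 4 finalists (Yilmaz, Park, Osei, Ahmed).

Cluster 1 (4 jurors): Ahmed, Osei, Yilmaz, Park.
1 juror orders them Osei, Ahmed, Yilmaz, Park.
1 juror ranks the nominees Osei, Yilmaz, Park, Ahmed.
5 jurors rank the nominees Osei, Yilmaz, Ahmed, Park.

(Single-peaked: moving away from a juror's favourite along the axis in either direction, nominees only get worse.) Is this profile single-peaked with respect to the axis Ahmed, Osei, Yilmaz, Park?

Axis positions: Ahmed=1, Osei=2, Yilmaz=3, Park=4.
Cluster 1 (peak Ahmed at position 1): ranking walks positions 1-2-3-4, expanding outward from the peak — single-peaked.
Cluster 2 (peak Osei at position 2): ranking walks positions 2-1-3-4, expanding outward from the peak — single-peaked.
Cluster 3 (peak Osei at position 2): ranking walks positions 2-3-4-1, expanding outward from the peak — single-peaked.
Cluster 4 (peak Osei at position 2): ranking walks positions 2-3-1-4, expanding outward from the peak — single-peaked.
Every ranking is single-peaked on this axis.

yes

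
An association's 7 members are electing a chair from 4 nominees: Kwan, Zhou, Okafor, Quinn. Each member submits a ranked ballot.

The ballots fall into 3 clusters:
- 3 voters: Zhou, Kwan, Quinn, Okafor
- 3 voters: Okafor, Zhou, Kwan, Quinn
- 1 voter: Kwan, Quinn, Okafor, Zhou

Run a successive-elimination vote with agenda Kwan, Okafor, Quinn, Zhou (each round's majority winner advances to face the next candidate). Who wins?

Zhou

Round 1: Kwan vs Okafor — 4–3, Kwan advances.
Round 2: Kwan vs Quinn — 7–0, Kwan advances.
Round 3: Kwan vs Zhou — 1–6, Zhou advances.
Zhou survives the agenda.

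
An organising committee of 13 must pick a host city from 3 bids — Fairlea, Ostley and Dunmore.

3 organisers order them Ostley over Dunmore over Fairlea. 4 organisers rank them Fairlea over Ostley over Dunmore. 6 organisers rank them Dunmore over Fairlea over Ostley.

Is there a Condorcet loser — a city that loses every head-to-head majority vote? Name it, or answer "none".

none

Head-to-head results (13 organisers):
Fairlea vs Ostley: Fairlea is ranked higher on 4+6 = 10 ballots, Ostley on 3. Fairlea wins 10–3.
Fairlea vs Dunmore: Dunmore, 9–4.
Ostley vs Dunmore: Ostley, 7–6.
No city is winless: Fairlea beats Ostley; Ostley beats Dunmore; Dunmore beats Fairlea. There is no Condorcet loser.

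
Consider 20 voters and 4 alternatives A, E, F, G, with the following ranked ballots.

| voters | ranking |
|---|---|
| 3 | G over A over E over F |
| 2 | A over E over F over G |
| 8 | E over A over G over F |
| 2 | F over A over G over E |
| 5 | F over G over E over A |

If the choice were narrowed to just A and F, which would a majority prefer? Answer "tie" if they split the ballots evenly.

A

Ballots ranking A above F: 3 + 2 + 8 = 13.
Ballots ranking F above A: 20 − 13 = 7.
A wins the head-to-head 13–7.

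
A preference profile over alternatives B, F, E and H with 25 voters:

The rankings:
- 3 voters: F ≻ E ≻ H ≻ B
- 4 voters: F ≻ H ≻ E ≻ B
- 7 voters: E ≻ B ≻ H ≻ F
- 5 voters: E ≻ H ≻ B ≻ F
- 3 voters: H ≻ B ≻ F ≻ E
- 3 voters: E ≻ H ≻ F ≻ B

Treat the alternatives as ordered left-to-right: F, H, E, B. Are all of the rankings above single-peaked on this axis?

no

Axis positions: F=1, H=2, E=3, B=4.
Ballot type 1: ranking walks positions 1-3-2-4; E is ranked above H even though H lies between E and the peak F on the axis — preferences dip and rise again. Not single-peaked.
Ballot type 2 (peak F at position 1): ranking walks positions 1-2-3-4, expanding outward from the peak — single-peaked.
Ballot type 3 (peak E at position 3): ranking walks positions 3-4-2-1, expanding outward from the peak — single-peaked.
Ballot type 4 (peak E at position 3): ranking walks positions 3-2-4-1, expanding outward from the peak — single-peaked.
Ballot type 5: ranking walks positions 2-4-1-3; B is ranked above E even though E lies between B and the peak H on the axis — preferences dip and rise again. Not single-peaked.
Ballot type 6 (peak E at position 3): ranking walks positions 3-2-1-4, expanding outward from the peak — single-peaked.
Ballot type 1 violates single-peakedness, so the profile is not single-peaked on this axis.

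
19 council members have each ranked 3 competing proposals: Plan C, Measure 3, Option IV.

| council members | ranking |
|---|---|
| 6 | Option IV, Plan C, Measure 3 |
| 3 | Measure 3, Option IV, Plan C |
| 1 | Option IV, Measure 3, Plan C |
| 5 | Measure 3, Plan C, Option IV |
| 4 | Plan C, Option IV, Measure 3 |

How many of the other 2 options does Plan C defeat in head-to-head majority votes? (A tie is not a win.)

Plan C against each rival (19 council members):
Plan C vs Measure 3: Plan C, 10–9.
Plan C vs Option IV: Option IV wins 10–9.
Plan C beats Measure 3; loses to Option IV — 1 pairwise win.

1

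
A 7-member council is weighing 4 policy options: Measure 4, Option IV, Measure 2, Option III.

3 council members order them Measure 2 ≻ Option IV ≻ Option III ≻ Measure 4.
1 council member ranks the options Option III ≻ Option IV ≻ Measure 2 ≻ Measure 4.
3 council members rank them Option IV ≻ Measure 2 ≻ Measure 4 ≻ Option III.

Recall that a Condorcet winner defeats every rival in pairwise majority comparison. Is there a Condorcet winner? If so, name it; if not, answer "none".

Option IV

Head-to-head results (7 council members):
Measure 4 vs Option IV: Measure 4 is ranked higher on 0 ballots, Option IV on 7. Option IV wins 7–0.
Measure 4 vs Measure 2: 0 for Measure 4, 7 for Measure 2 — Measure 2 by 7–0.
Measure 4 vs Option III: 3 to 4, Option III.
Option IV vs Measure 2: Option IV is ranked higher on 1+3 = 4 ballots, Measure 2 on 3. Option IV wins 4–3.
Option IV vs Option III: 3+3 = 6 for Option IV, 1 for Option III — Option IV by 6–1.
Measure 2 vs Option III: 3+3 = 6 for Measure 2, 1 for Option III — Measure 2 by 6–1.
Option IV wins every pairwise contest, so Option IV is the Condorcet winner.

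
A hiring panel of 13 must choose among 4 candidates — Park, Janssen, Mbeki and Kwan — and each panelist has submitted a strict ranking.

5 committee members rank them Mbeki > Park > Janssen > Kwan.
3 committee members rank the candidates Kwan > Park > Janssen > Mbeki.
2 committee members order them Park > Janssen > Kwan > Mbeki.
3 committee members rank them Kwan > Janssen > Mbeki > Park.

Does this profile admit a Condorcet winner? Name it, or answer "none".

Check each pair by majority over 13 ballots:
Park vs Janssen: Park, 10–3.
Park vs Mbeki: Mbeki wins 8–5.
Park vs Kwan: Park wins 7–6.
Janssen vs Mbeki: Janssen wins 8–5.
Janssen vs Kwan: Janssen, 7–6.
Mbeki vs Kwan: Kwan wins 8–5.
No candidate is unbeaten: Park loses to Mbeki; Janssen loses to Park; Mbeki loses to Janssen; Kwan loses to Park. In particular Park → Janssen → Mbeki → Park is a majority cycle — no Condorcet winner exists.

none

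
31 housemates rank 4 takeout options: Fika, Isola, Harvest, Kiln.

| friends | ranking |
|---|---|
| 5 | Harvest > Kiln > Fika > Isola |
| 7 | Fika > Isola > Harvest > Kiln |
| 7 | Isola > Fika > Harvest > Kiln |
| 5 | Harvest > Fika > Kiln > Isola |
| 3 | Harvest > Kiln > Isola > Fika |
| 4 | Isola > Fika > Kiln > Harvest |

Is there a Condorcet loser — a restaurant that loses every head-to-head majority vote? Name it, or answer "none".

Pairwise majorities:
Fika vs Isola: 17 to 14, Fika.
Fika vs Harvest: Fika is ranked higher on 7+7+4 = 18 ballots, Harvest on 13. Fika wins 18–13.
Fika vs Kiln: Fika wins 23–8.
Isola vs Harvest: 18 to 13, Isola.
Isola–Kiln: Isola 18–13.
Harvest vs Kiln: Harvest, 27–4.
Kiln is beaten in every head-to-head and is the Condorcet loser.

Kiln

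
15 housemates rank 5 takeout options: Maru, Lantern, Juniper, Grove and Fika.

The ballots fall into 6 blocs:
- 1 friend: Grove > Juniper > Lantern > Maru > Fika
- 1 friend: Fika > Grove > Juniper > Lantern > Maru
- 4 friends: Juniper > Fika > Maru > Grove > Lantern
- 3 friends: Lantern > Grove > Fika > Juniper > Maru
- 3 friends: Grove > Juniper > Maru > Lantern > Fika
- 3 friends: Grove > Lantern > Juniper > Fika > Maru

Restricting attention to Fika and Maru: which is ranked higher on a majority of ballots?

Ballots ranking Fika above Maru: 1 + 4 + 3 + 3 = 11.
Ballots ranking Maru above Fika: 15 − 11 = 4.
Fika wins the head-to-head 11–4.

Fika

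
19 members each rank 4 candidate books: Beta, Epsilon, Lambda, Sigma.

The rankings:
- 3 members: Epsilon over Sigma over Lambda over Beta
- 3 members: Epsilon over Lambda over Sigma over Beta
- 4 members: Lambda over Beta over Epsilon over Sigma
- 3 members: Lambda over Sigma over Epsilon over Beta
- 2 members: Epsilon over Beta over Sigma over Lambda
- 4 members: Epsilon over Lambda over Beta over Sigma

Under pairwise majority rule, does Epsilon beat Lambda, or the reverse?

Ballots ranking Epsilon above Lambda: 3 + 3 + 2 + 4 = 12.
Ballots ranking Lambda above Epsilon: 19 − 12 = 7.
Epsilon wins the head-to-head 12–7.

Epsilon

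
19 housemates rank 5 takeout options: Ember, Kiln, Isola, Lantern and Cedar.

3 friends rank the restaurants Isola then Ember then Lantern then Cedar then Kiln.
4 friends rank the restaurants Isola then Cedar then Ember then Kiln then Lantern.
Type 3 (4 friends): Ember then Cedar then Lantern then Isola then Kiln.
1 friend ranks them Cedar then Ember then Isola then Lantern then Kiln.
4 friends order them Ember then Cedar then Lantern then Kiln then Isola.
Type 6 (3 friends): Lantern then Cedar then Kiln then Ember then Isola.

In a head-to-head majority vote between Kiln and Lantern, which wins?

Lantern

Ballots ranking Kiln above Lantern: 4.
Ballots ranking Lantern above Kiln: 19 − 4 = 15.
Lantern wins the head-to-head 15–4.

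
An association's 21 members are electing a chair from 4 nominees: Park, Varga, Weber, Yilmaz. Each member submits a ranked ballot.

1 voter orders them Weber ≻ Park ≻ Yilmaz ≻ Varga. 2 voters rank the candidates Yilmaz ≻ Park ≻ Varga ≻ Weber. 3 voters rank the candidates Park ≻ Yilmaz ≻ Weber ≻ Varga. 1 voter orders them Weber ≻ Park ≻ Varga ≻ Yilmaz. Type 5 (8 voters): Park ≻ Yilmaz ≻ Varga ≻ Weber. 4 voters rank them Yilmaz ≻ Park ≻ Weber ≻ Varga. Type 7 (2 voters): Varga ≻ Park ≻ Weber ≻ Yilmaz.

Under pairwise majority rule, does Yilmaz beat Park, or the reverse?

Park

Ballots ranking Yilmaz above Park: 2 + 4 = 6.
Ballots ranking Park above Yilmaz: 21 − 6 = 15.
Park wins the head-to-head 15–6.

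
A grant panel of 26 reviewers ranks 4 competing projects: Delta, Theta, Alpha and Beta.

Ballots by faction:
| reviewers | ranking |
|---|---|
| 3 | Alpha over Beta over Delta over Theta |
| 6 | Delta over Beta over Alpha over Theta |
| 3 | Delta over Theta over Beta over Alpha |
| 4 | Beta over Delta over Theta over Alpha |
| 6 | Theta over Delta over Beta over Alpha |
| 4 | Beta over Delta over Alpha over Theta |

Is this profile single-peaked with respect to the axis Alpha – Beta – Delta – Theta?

yes

Axis positions: Alpha=1, Beta=2, Delta=3, Theta=4.
Faction 1 (peak Alpha at position 1): ranking walks positions 1-2-3-4, expanding outward from the peak — single-peaked.
Faction 2 (peak Delta at position 3): ranking walks positions 3-2-1-4, expanding outward from the peak — single-peaked.
Faction 3 (peak Delta at position 3): ranking walks positions 3-4-2-1, expanding outward from the peak — single-peaked.
Faction 4 (peak Beta at position 2): ranking walks positions 2-3-4-1, expanding outward from the peak — single-peaked.
Faction 5 (peak Theta at position 4): ranking walks positions 4-3-2-1, expanding outward from the peak — single-peaked.
Faction 6 (peak Beta at position 2): ranking walks positions 2-3-1-4, expanding outward from the peak — single-peaked.
Every ranking is single-peaked on this axis.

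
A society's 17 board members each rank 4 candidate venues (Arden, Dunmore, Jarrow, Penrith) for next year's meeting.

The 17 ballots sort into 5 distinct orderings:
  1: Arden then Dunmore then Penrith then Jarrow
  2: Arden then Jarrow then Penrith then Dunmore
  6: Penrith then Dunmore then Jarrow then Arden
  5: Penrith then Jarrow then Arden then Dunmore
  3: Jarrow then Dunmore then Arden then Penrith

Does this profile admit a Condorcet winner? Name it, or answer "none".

Check each pair by majority over 17 ballots:
Arden vs Dunmore: Dunmore, 9–8.
Arden vs Jarrow: Jarrow wins 14–3.
Arden vs Penrith: Penrith, 11–6.
Dunmore vs Jarrow: Jarrow, 10–7.
Dunmore vs Penrith: Penrith, 13–4.
Jarrow vs Penrith: Penrith, 12–5.
Penrith beats each of Arden, Dunmore, Jarrow — Penrith is the Condorcet winner.

Penrith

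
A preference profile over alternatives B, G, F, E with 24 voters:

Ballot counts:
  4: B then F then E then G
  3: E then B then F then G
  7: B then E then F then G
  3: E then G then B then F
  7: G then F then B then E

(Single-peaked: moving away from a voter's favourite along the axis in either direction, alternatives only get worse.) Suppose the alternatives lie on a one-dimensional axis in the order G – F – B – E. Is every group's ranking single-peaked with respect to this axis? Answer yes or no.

Axis positions: G=1, F=2, B=3, E=4.
Group 1 (peak B at position 3): ranking walks positions 3-2-4-1, expanding outward from the peak — single-peaked.
Group 2 (peak E at position 4): ranking walks positions 4-3-2-1, expanding outward from the peak — single-peaked.
Group 3 (peak B at position 3): ranking walks positions 3-4-2-1, expanding outward from the peak — single-peaked.
Group 4: ranking walks positions 4-1-3-2; G is ranked above B even though B lies between G and the peak E on the axis — preferences dip and rise again. Not single-peaked.
Group 5 (peak G at position 1): ranking walks positions 1-2-3-4, expanding outward from the peak — single-peaked.
Group 4 violates single-peakedness, so the profile is not single-peaked on this axis.

no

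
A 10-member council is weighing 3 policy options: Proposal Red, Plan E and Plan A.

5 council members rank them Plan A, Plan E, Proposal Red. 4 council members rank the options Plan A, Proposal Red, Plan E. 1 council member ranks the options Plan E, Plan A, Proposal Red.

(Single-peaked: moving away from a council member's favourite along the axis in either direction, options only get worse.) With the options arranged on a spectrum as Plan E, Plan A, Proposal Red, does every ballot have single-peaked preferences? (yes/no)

yes

Axis positions: Plan E=1, Plan A=2, Proposal Red=3.
Cluster 1 (peak Plan A at position 2): ranking walks positions 2-1-3, expanding outward from the peak — single-peaked.
Cluster 2 (peak Plan A at position 2): ranking walks positions 2-3-1, expanding outward from the peak — single-peaked.
Cluster 3 (peak Plan E at position 1): ranking walks positions 1-2-3, expanding outward from the peak — single-peaked.
Every ranking is single-peaked on this axis.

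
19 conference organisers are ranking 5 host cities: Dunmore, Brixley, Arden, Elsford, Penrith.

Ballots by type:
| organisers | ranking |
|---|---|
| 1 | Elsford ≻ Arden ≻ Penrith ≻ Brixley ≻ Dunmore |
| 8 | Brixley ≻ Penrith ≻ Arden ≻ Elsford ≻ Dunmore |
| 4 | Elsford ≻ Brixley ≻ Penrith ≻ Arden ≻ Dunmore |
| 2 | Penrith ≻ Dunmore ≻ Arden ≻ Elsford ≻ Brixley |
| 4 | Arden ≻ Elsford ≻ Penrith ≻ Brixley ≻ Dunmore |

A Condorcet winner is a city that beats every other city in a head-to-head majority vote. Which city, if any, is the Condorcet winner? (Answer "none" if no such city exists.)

none

Head-to-head results (19 organisers):
Dunmore vs Brixley: Dunmore preferred on 2 ballots; Brixley wins 17–2.
Dunmore vs Arden: Dunmore is ranked higher on 2 ballots, Arden on 17. Arden wins 17–2.
Dunmore vs Elsford: Elsford, 17–2.
Dunmore vs Penrith: Penrith wins 19–0.
Brixley vs Arden: 8+4 = 12 for Brixley, 7 for Arden — Brixley by 12–7.
Brixley vs Elsford: Elsford, 11–8.
Brixley–Penrith: Brixley 12–7.
Arden vs Elsford: Arden wins 14–5.
Arden–Penrith: Penrith 14–5.
Elsford vs Penrith: Penrith wins 10–9.
Every city loses at least once (Dunmore loses to Brixley; Brixley loses to Elsford; Arden loses to Brixley; Elsford loses to Arden; Penrith loses to Brixley). The majority relation contains the cycle Brixley > Arden > Elsford > Brixley, so there is no Condorcet winner.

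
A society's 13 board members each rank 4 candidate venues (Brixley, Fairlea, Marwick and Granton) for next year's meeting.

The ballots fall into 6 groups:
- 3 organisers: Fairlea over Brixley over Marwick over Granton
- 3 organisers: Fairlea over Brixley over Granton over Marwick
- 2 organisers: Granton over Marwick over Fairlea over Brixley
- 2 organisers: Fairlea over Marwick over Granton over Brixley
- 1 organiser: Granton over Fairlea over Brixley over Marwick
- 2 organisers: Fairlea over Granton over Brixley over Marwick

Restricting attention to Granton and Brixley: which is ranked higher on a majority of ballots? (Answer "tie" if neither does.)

Ballots ranking Granton above Brixley: 2 + 2 + 1 + 2 = 7.
Ballots ranking Brixley above Granton: 13 − 7 = 6.
Granton wins the head-to-head 7–6.

Granton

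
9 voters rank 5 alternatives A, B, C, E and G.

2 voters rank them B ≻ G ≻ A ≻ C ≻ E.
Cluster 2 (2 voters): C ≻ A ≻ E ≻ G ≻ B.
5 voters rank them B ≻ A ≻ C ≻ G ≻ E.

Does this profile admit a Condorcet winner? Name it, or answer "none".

B

Pairwise majorities:
A vs B: A is ranked higher on 2 ballots, B on 7. B wins 7–2.
A vs C: A is ranked higher on 2+5 = 7 ballots, C on 2. A wins 7–2.
A vs E: A is ranked higher on 2+2+5 = 9 ballots, E on 0. A wins 9–0.
A vs G: A preferred on 2+5 = 7 ballots; A wins 7–2.
B vs C: 2+5 = 7 for B, 2 for C — B by 7–2.
B vs E: 7 to 2, B.
B vs G: B preferred on 2+5 = 7 ballots; B wins 7–2.
C vs E: C preferred on 2+2+5 = 9 ballots; C wins 9–0.
C vs G: C preferred on 2+5 = 7 ballots; C wins 7–2.
E vs G: 2 to 7, G.
B beats each of A, C, E, G — B is the Condorcet winner.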